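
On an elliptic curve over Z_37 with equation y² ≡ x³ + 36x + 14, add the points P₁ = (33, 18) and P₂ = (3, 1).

(22, 24)

(33, 18) + (3, 1). λ = (1 - 18)/(3 - 33) ≡ 20/7 mod 37. 7⁻¹ ≡ 16 (mod 37), so λ ≡ 24.
  x = λ² - 33 - 3 = 576 - 36 ≡ 22; y = λ·(33 - 22) - 18 ≡ 24. → (22, 24)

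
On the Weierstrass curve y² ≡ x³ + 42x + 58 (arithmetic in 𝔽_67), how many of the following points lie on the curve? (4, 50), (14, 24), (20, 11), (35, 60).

3

(4, 50): 50² ≡ 21, rhs ≡ 22 → off.
(14, 24): 24² ≡ 40, rhs ≡ 40 → on.
(20, 11): 11² ≡ 54, rhs ≡ 54 → on.
(35, 60): 60² ≡ 49, rhs ≡ 49 → on.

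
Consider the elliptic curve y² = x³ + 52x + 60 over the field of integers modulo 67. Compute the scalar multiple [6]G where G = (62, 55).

(41, 19)

Double-and-add on 6 = (110)₂. Start with G = (62, 55) for the leading 1-bit.
double: tangent at (62, 55): λ = (3·62² + 52)/(2·55) ≡ 60/43. 43⁻¹ ≡ 53 (mod 67) since 43·53 = 2279 ≡ 1, so λ ≡ 60·53 ≡ 31.
  x = λ² - 62 - 62 = 961 - 124 ≡ 33; y = λ·(62 - 33) - 55 ≡ 40. → (33, 40)
add G: (33, 40) + (62, 55). λ = (55 - 40)/(62 - 33) ≡ 15/29 mod 67. 29⁻¹ ≡ 37 (mod 67), so λ ≡ 19.
  x = λ² - 33 - 62 = 361 - 95 ≡ 65; y = λ·(33 - 65) - 40 ≡ 22. → (65, 22)
double: tangent at (65, 22): λ = (3·65² + 52)/(2·22) ≡ 64/44. 44⁻¹ ≡ 32 (mod 67), so λ ≡ 64·32 ≡ 38.
  x = λ² - 65 - 65 = 1444 - 130 ≡ 41; y = λ·(65 - 41) - 22 ≡ 19. → (41, 19)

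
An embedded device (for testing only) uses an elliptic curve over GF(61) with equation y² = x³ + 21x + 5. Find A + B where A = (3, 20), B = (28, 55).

(10, 19)

(3, 20) + (28, 55). λ = (55 - 20)/(28 - 3) ≡ 35/25 mod 61. 25⁻¹ ≡ 22 (mod 61) since 25·22 = 550 ≡ 1, so λ ≡ 38.
  x = λ² - 3 - 28 = 1444 - 31 ≡ 10; y = λ·(3 - 10) - 20 ≡ 19. → (10, 19)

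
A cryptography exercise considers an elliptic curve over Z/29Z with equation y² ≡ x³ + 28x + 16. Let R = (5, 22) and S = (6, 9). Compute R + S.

(13, 24)

(5, 22) + (6, 9). λ = (9 - 22)/(6 - 5) ≡ 16/1 mod 29. 1⁻¹ ≡ 1 (mod 29), so λ ≡ 16.
  x = λ² - 5 - 6 = 256 - 11 ≡ 13; y = λ·(5 - 13) - 22 ≡ 24. → (13, 24)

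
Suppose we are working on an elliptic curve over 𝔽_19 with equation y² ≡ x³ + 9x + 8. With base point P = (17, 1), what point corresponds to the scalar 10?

(3, 9)

Double-and-add on 10 = (1010)₂. Start with P = (17, 1) for the leading 1-bit.
double: tangent at (17, 1): λ = (3·17² + 9)/(2·1) ≡ 2/2. 2⁻¹ ≡ 10 (mod 19), so λ ≡ 2·10 ≡ 1.
  x = λ² - 17 - 17 = 1 - 34 ≡ 5; y = λ·(17 - 5) - 1 ≡ 11. → (5, 11)
double: tangent at (5, 11): λ = (3·5² + 9)/(2·11) ≡ 8/3. 3⁻¹ ≡ 13 (mod 19), so λ ≡ 8·13 ≡ 9.
  x = λ² - 5 - 5 = 81 - 10 ≡ 14; y = λ·(5 - 14) - 11 ≡ 3. → (14, 3)
add P: (14, 3) + (17, 1). λ = (1 - 3)/(17 - 14) ≡ 17/3 mod 19. 3⁻¹ ≡ 13 (mod 19) since 3·13 = 39 ≡ 1, so λ ≡ 12.
  x = λ² - 14 - 17 = 144 - 31 ≡ 18; y = λ·(14 - 18) - 3 ≡ 6. → (18, 6)
double: tangent at (18, 6): λ = (3·18² + 9)/(2·6) ≡ 12/12. 12⁻¹ ≡ 8 (mod 19), so λ ≡ 12·8 ≡ 1.
  x = λ² - 18 - 18 = 1 - 36 ≡ 3; y = λ·(18 - 3) - 6 ≡ 9. → (3, 9)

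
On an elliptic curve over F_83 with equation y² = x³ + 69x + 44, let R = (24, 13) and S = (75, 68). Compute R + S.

(24, 13) + (75, 68). λ = (68 - 13)/(75 - 24) ≡ 55/51 mod 83. 51⁻¹ ≡ 70 (mod 83) since 51·70 = 3570 ≡ 1, so λ ≡ 32.
  x = λ² - 24 - 75 = 1024 - 99 ≡ 12; y = λ·(24 - 12) - 13 ≡ 39. → (12, 39)

(12, 39)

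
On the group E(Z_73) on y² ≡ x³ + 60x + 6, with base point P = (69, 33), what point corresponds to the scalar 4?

Double-and-add on 4 = (100)₂. Start with P = (69, 33) for the leading 1-bit.
double: tangent at (69, 33): λ = (3·69² + 60)/(2·33) ≡ 35/66. 66⁻¹ ≡ 52 (mod 73) since 66·52 = 3432 ≡ 1, so λ ≡ 35·52 ≡ 68.
  x = λ² - 69 - 69 = 4624 - 138 ≡ 33; y = λ·(69 - 33) - 33 ≡ 6. → (33, 6)
double: tangent at (33, 6): λ = (3·33² + 60)/(2·6) ≡ 42/12. 12⁻¹ ≡ 67 (mod 73) since 12·67 = 804 ≡ 1, so λ ≡ 42·67 ≡ 40.
  x = λ² - 33 - 33 = 1600 - 66 ≡ 1; y = λ·(33 - 1) - 6 ≡ 33. → (1, 33)

(1, 33)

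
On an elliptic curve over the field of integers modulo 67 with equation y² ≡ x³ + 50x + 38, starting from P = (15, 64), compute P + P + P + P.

Repeated addition: build up to 4P.
2P: tangent at (15, 64): λ = (3·15² + 50)/(2·64) ≡ 55/61. 61⁻¹ ≡ 11 (mod 67), so λ ≡ 55·11 ≡ 2.
  x = λ² - 15 - 15 = 4 - 30 ≡ 41; y = λ·(15 - 41) - 64 ≡ 18. → (41, 18)
3P: (41, 18) + (15, 64). λ = (64 - 18)/(15 - 41) ≡ 46/41 mod 67. 41⁻¹ ≡ 18 (mod 67) since 41·18 = 738 ≡ 1, so λ ≡ 24.
  x = λ² - 41 - 15 = 576 - 56 ≡ 51; y = λ·(41 - 51) - 18 ≡ 10. → (51, 10)
4P: (51, 10) + (15, 64). λ = (64 - 10)/(15 - 51) ≡ 54/31 mod 67. 31⁻¹ ≡ 13 (mod 67), so λ ≡ 32.
  x = λ² - 51 - 15 = 1024 - 66 ≡ 20; y = λ·(51 - 20) - 10 ≡ 44. → (20, 44)

(20, 44)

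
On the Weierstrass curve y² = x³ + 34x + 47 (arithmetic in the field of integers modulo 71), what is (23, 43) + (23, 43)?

tangent at (23, 43): λ = (3·23² + 34)/(2·43) ≡ 59/15. 15⁻¹ ≡ 19 (mod 71), so λ ≡ 59·19 ≡ 56.
  x = λ² - 23 - 23 = 3136 - 46 ≡ 37; y = λ·(23 - 37) - 43 ≡ 25. → (37, 25)

(37, 25)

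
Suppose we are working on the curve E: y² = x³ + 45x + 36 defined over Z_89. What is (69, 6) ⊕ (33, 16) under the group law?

(69, 6) + (33, 16). λ = (16 - 6)/(33 - 69) ≡ 10/53 mod 89. 53⁻¹ ≡ 42 (mod 89), so λ ≡ 64.
  x = λ² - 69 - 33 = 4096 - 102 ≡ 78; y = λ·(69 - 78) - 6 ≡ 41. → (78, 41)

(78, 41)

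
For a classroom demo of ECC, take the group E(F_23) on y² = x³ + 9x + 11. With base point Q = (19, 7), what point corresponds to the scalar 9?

Double-and-add on 9 = (1001)₂. Start with Q = (19, 7) for the leading 1-bit.
double: tangent at (19, 7): λ = (3·19² + 9)/(2·7) ≡ 11/14. 14⁻¹ ≡ 5 (mod 23), so λ ≡ 11·5 ≡ 9.
  x = λ² - 19 - 19 = 81 - 38 ≡ 20; y = λ·(19 - 20) - 7 ≡ 7. → (20, 7)
double: tangent at (20, 7): λ = (3·20² + 9)/(2·7) ≡ 13/14. 14⁻¹ ≡ 5 (mod 23), so λ ≡ 13·5 ≡ 19.
  x = λ² - 20 - 20 = 361 - 40 ≡ 22; y = λ·(20 - 22) - 7 ≡ 1. → (22, 1)
double: tangent at (22, 1): λ = (3·22² + 9)/(2·1) ≡ 12/2. 2⁻¹ ≡ 12 (mod 23) since 2·12 = 24 ≡ 1, so λ ≡ 12·12 ≡ 6.
  x = λ² - 22 - 22 = 36 - 44 ≡ 15; y = λ·(22 - 15) - 1 ≡ 18. → (15, 18)
add Q: (15, 18) + (19, 7). λ = (7 - 18)/(19 - 15) ≡ 12/4 mod 23. 4⁻¹ ≡ 6 (mod 23) since 4·6 = 24 ≡ 1, so λ ≡ 3.
  x = λ² - 15 - 19 = 9 - 34 ≡ 21; y = λ·(15 - 21) - 18 ≡ 10. → (21, 10)

(21, 10)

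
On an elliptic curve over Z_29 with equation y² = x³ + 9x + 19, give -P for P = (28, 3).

-(28, 3) = (28, -3 mod 29) = (28, 26).

(28, 26)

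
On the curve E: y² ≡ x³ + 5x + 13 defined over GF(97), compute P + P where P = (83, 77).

(77, 62)

tangent at (83, 77): λ = (3·83² + 5)/(2·77) ≡ 11/57. 57⁻¹ ≡ 80 (mod 97), so λ ≡ 11·80 ≡ 7.
  x = λ² - 83 - 83 = 49 - 166 ≡ 77; y = λ·(83 - 77) - 77 ≡ 62. → (77, 62)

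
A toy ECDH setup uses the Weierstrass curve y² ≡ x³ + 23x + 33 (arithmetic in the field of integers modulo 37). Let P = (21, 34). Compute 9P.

Double-and-add on 9 = (1001)₂. Start with P = (21, 34) for the leading 1-bit.
double: tangent at (21, 34): λ = (3·21² + 23)/(2·34) ≡ 14/31. 31⁻¹ ≡ 6 (mod 37) since 31·6 = 186 ≡ 1, so λ ≡ 14·6 ≡ 10.
  x = λ² - 21 - 21 = 100 - 42 ≡ 21; y = λ·(21 - 21) - 34 ≡ 3. → (21, 3)
double: tangent at (21, 3): λ = (3·21² + 23)/(2·3) ≡ 14/6. 6⁻¹ ≡ 31 (mod 37) since 6·31 = 186 ≡ 1, so λ ≡ 14·31 ≡ 27.
  x = λ² - 21 - 21 = 729 - 42 ≡ 21; y = λ·(21 - 21) - 3 ≡ 34. → (21, 34)
double: tangent at (21, 34): λ = (3·21² + 23)/(2·34) ≡ 14/31. 31⁻¹ ≡ 6 (mod 37), so λ ≡ 14·6 ≡ 10.
  x = λ² - 21 - 21 = 100 - 42 ≡ 21; y = λ·(21 - 21) - 34 ≡ 3. → (21, 3)
add P: (21, 3) + (21, 34): same x and y₁ ≡ -y₂, so the sum is 𝒪.

O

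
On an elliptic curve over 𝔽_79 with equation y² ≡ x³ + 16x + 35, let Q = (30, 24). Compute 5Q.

(15, 75)

Double-and-add on 5 = (101)₂. Start with Q = (30, 24) for the leading 1-bit.
double: tangent at (30, 24): λ = (3·30² + 16)/(2·24) ≡ 30/48. 48⁻¹ ≡ 28 (mod 79), so λ ≡ 30·28 ≡ 50.
  x = λ² - 30 - 30 = 2500 - 60 ≡ 70; y = λ·(30 - 70) - 24 ≡ 30. → (70, 30)
double: tangent at (70, 30): λ = (3·70² + 16)/(2·30) ≡ 22/60. 60⁻¹ ≡ 54 (mod 79), so λ ≡ 22·54 ≡ 3.
  x = λ² - 70 - 70 = 9 - 140 ≡ 27; y = λ·(70 - 27) - 30 ≡ 20. → (27, 20)
add Q: (27, 20) + (30, 24). λ = (24 - 20)/(30 - 27) ≡ 4/3 mod 79. 3⁻¹ ≡ 53 (mod 79) since 3·53 = 159 ≡ 1, so λ ≡ 54.
  x = λ² - 27 - 30 = 2916 - 57 ≡ 15; y = λ·(27 - 15) - 20 ≡ 75. → (15, 75)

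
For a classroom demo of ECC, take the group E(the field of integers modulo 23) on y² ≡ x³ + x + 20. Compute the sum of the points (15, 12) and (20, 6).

(15, 12) + (20, 6). λ = (6 - 12)/(20 - 15) ≡ 17/5 mod 23. 5⁻¹ ≡ 14 (mod 23) since 5·14 = 70 ≡ 1, so λ ≡ 8.
  x = λ² - 15 - 20 = 64 - 35 ≡ 6; y = λ·(15 - 6) - 12 ≡ 14. → (6, 14)

(6, 14)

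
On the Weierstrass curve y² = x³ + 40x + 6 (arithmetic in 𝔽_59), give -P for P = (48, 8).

-(48, 8) = (48, -8 mod 59) = (48, 51).

(48, 51)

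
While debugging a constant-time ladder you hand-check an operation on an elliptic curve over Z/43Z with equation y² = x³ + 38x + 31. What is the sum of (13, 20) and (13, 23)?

O

The two points share x = 13 and their y-coordinates satisfy 20 + 23 ≡ 0 (mod 43), so they are inverses. Their sum is 𝒪.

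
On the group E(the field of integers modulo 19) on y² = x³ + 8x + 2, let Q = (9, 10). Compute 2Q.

(17, 15)

tangent at (9, 10): λ = (3·9² + 8)/(2·10) ≡ 4/1. 1⁻¹ ≡ 1 (mod 19), so λ ≡ 4·1 ≡ 4.
  x = λ² - 9 - 9 = 16 - 18 ≡ 17; y = λ·(9 - 17) - 10 ≡ 15. → (17, 15)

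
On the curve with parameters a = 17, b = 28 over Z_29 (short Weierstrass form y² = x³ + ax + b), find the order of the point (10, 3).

2P: tangent at (10, 3): λ = (3·10² + 17)/(2·3) ≡ 27/6. 6⁻¹ ≡ 5 (mod 29) since 6·5 = 30 ≡ 1, so λ ≡ 27·5 ≡ 19.
  x = λ² - 10 - 10 = 361 - 20 ≡ 22; y = λ·(10 - 22) - 3 ≡ 1. → (22, 1)
3P: (22, 1) + (10, 3). λ = (3 - 1)/(10 - 22) ≡ 2/17 mod 29. 17⁻¹ ≡ 12 (mod 29), so λ ≡ 24.
  x = λ² - 22 - 10 = 576 - 32 ≡ 22; y = λ·(22 - 22) - 1 ≡ 28. → (22, 28)
4P: (22, 28) + (10, 3). λ = (3 - 28)/(10 - 22) ≡ 4/17 mod 29. 17⁻¹ ≡ 12 (mod 29) since 17·12 = 204 ≡ 1, so λ ≡ 19.
  x = λ² - 22 - 10 = 361 - 32 ≡ 10; y = λ·(22 - 10) - 28 ≡ 26. → (10, 26)
5P: (10, 26) + (10, 3): same x and y₁ ≡ -y₂, so the sum is ∞.
5P = ∞, so the order is 5.

5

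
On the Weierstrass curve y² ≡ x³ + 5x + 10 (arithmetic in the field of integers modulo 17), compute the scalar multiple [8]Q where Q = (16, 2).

Repeated addition: build up to 8Q.
2Q: tangent at (16, 2): λ = (3·16² + 5)/(2·2) ≡ 8/4. 4⁻¹ ≡ 13 (mod 17), so λ ≡ 8·13 ≡ 2.
  x = λ² - 16 - 16 = 4 - 32 ≡ 6; y = λ·(16 - 6) - 2 ≡ 1. → (6, 1)
3Q: (6, 1) + (16, 2). λ = (2 - 1)/(16 - 6) ≡ 1/10 mod 17. 10⁻¹ ≡ 12 (mod 17), so λ ≡ 12.
  x = λ² - 6 - 16 = 144 - 22 ≡ 3; y = λ·(6 - 3) - 1 ≡ 1. → (3, 1)
4Q: (3, 1) + (16, 2). λ = (2 - 1)/(16 - 3) ≡ 1/13 mod 17. 13⁻¹ ≡ 4 (mod 17), so λ ≡ 4.
  x = λ² - 3 - 16 = 16 - 19 ≡ 14; y = λ·(3 - 14) - 1 ≡ 6. → (14, 6)
5Q: (14, 6) + (16, 2). λ = (2 - 6)/(16 - 14) ≡ 13/2 mod 17. 2⁻¹ ≡ 9 (mod 17) since 2·9 = 18 ≡ 1, so λ ≡ 15.
  x = λ² - 14 - 16 = 225 - 30 ≡ 8; y = λ·(14 - 8) - 6 ≡ 16. → (8, 16)
6Q: (8, 16) + (16, 2). λ = (2 - 16)/(16 - 8) ≡ 3/8 mod 17. 8⁻¹ ≡ 15 (mod 17), so λ ≡ 11.
  x = λ² - 8 - 16 = 121 - 24 ≡ 12; y = λ·(8 - 12) - 16 ≡ 8. → (12, 8)
7Q: (12, 8) + (16, 2). λ = (2 - 8)/(16 - 12) ≡ 11/4 mod 17. 4⁻¹ ≡ 13 (mod 17) since 4·13 = 52 ≡ 1, so λ ≡ 7.
  x = λ² - 12 - 16 = 49 - 28 ≡ 4; y = λ·(12 - 4) - 8 ≡ 14. → (4, 14)
8Q: (4, 14) + (16, 2). λ = (2 - 14)/(16 - 4) ≡ 5/12 mod 17. 12⁻¹ ≡ 10 (mod 17) since 12·10 = 120 ≡ 1, so λ ≡ 16.
  x = λ² - 4 - 16 = 256 - 20 ≡ 15; y = λ·(4 - 15) - 14 ≡ 14. → (15, 14)

(15, 14)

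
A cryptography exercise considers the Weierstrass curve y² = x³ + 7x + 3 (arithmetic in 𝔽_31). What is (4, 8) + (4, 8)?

tangent at (4, 8): λ = (3·4² + 7)/(2·8) ≡ 24/16. 16⁻¹ ≡ 2 (mod 31) since 16·2 = 32 ≡ 1, so λ ≡ 24·2 ≡ 17.
  x = λ² - 4 - 4 = 289 - 8 ≡ 2; y = λ·(4 - 2) - 8 ≡ 26. → (2, 26)

(2, 26)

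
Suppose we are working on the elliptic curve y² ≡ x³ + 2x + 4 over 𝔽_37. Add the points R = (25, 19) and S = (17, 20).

(25, 19) + (17, 20). λ = (20 - 19)/(17 - 25) ≡ 1/29 mod 37. 29⁻¹ ≡ 23 (mod 37), so λ ≡ 23.
  x = λ² - 25 - 17 = 529 - 42 ≡ 6; y = λ·(25 - 6) - 19 ≡ 11. → (6, 11)

(6, 11)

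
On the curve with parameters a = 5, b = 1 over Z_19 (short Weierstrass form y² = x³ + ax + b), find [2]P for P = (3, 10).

tangent at (3, 10): λ = (3·3² + 5)/(2·10) ≡ 13/1. 1⁻¹ ≡ 1 (mod 19), so λ ≡ 13·1 ≡ 13.
  x = λ² - 3 - 3 = 169 - 6 ≡ 11; y = λ·(3 - 11) - 10 ≡ 0. → (11, 0)

(11, 0)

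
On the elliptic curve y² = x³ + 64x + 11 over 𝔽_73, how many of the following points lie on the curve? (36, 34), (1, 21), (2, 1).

(36, 34): 34² ≡ 61, rhs ≡ 61 → on.
(1, 21): 21² ≡ 3, rhs ≡ 3 → on.
(2, 1): 1² ≡ 1, rhs ≡ 1 → on.

3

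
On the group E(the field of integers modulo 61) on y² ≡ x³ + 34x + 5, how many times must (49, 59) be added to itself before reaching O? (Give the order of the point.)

2P: tangent at (49, 59): λ = (3·49² + 34)/(2·59) ≡ 39/57. 57⁻¹ ≡ 15 (mod 61) since 57·15 = 855 ≡ 1, so λ ≡ 39·15 ≡ 36.
  x = λ² - 49 - 49 = 1296 - 98 ≡ 39; y = λ·(49 - 39) - 59 ≡ 57. → (39, 57)
3P: (39, 57) + (49, 59). λ = (59 - 57)/(49 - 39) ≡ 2/10 mod 61. 10⁻¹ ≡ 55 (mod 61), so λ ≡ 49.
  x = λ² - 39 - 49 = 2401 - 88 ≡ 56; y = λ·(39 - 56) - 57 ≡ 25. → (56, 25)
4P: (56, 25) + (49, 59). λ = (59 - 25)/(49 - 56) ≡ 34/54 mod 61. 54⁻¹ ≡ 26 (mod 61) since 54·26 = 1404 ≡ 1, so λ ≡ 30.
  x = λ² - 56 - 49 = 900 - 105 ≡ 2; y = λ·(56 - 2) - 25 ≡ 9. → (2, 9)
5P: (2, 9) + (49, 59). λ = (59 - 9)/(49 - 2) ≡ 50/47 mod 61. 47⁻¹ ≡ 13 (mod 61), so λ ≡ 40.
  x = λ² - 2 - 49 = 1600 - 51 ≡ 24; y = λ·(2 - 24) - 9 ≡ 26. → (24, 26)
6P: (24, 26) + (49, 59). λ = (59 - 26)/(49 - 24) ≡ 33/25 mod 61. 25⁻¹ ≡ 22 (mod 61) since 25·22 = 550 ≡ 1, so λ ≡ 55.
  x = λ² - 24 - 49 = 3025 - 73 ≡ 24; y = λ·(24 - 24) - 26 ≡ 35. → (24, 35)
7P: (24, 35) + (49, 59). λ = (59 - 35)/(49 - 24) ≡ 24/25 mod 61. 25⁻¹ ≡ 22 (mod 61) since 25·22 = 550 ≡ 1, so λ ≡ 40.
  x = λ² - 24 - 49 = 1600 - 73 ≡ 2; y = λ·(24 - 2) - 35 ≡ 52. → (2, 52)
8P: (2, 52) + (49, 59). λ = (59 - 52)/(49 - 2) ≡ 7/47 mod 61. 47⁻¹ ≡ 13 (mod 61) since 47·13 = 611 ≡ 1, so λ ≡ 30.
  x = λ² - 2 - 49 = 900 - 51 ≡ 56; y = λ·(2 - 56) - 52 ≡ 36. → (56, 36)
9P: (56, 36) + (49, 59). λ = (59 - 36)/(49 - 56) ≡ 23/54 mod 61. 54⁻¹ ≡ 26 (mod 61), so λ ≡ 49.
  x = λ² - 56 - 49 = 2401 - 105 ≡ 39; y = λ·(56 - 39) - 36 ≡ 4. → (39, 4)
10P: (39, 4) + (49, 59). λ = (59 - 4)/(49 - 39) ≡ 55/10 mod 61. 10⁻¹ ≡ 55 (mod 61), so λ ≡ 36.
  x = λ² - 39 - 49 = 1296 - 88 ≡ 49; y = λ·(39 - 49) - 4 ≡ 2. → (49, 2)
11P: (49, 2) + (49, 59): same x and y₁ ≡ -y₂, so the sum is O.
11P = O, so the order is 11.

11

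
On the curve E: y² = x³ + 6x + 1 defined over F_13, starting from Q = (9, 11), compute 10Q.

(5, 0)

Double-and-add on 10 = (1010)₂. Start with Q = (9, 11) for the leading 1-bit.
double: tangent at (9, 11): λ = (3·9² + 6)/(2·11) ≡ 2/9. 9⁻¹ ≡ 3 (mod 13), so λ ≡ 2·3 ≡ 6.
  x = λ² - 9 - 9 = 36 - 18 ≡ 5; y = λ·(9 - 5) - 11 ≡ 0. → (5, 0)
double: (5, 0) + (5, 0): same x and y₁ ≡ -y₂, so the sum is O.
add Q: O + (9, 11) = (9, 11) (identity).
double: tangent at (9, 11): λ = (3·9² + 6)/(2·11) ≡ 2/9. 9⁻¹ ≡ 3 (mod 13) since 9·3 = 27 ≡ 1, so λ ≡ 2·3 ≡ 6.
  x = λ² - 9 - 9 = 36 - 18 ≡ 5; y = λ·(9 - 5) - 11 ≡ 0. → (5, 0)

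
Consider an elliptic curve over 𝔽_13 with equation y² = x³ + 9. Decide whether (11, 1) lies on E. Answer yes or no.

yes

y² = 1² ≡ 1; x³ + 0x + 9 = 1340 ≡ 1 (mod 13). 1 = 1.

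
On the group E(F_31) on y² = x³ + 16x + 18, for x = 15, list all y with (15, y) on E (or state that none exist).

x³ + 16x + 18 = 3633 ≡ 6 (mod 31).
6 is a non-residue mod 31; no y exists.

none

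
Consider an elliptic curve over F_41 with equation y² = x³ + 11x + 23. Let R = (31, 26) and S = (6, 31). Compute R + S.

(27, 6)

(31, 26) + (6, 31). λ = (31 - 26)/(6 - 31) ≡ 5/16 mod 41. 16⁻¹ ≡ 18 (mod 41), so λ ≡ 8.
  x = λ² - 31 - 6 = 64 - 37 ≡ 27; y = λ·(31 - 27) - 26 ≡ 6. → (27, 6)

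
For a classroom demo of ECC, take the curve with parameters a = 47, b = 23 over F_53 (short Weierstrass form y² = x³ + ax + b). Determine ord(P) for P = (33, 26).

5

2P: tangent at (33, 26): λ = (3·33² + 47)/(2·26) ≡ 28/52. 52⁻¹ ≡ 52 (mod 53), so λ ≡ 28·52 ≡ 25.
  x = λ² - 33 - 33 = 625 - 66 ≡ 29; y = λ·(33 - 29) - 26 ≡ 21. → (29, 21)
3P: (29, 21) + (33, 26). λ = (26 - 21)/(33 - 29) ≡ 5/4 mod 53. 4⁻¹ ≡ 40 (mod 53) since 4·40 = 160 ≡ 1, so λ ≡ 41.
  x = λ² - 29 - 33 = 1681 - 62 ≡ 29; y = λ·(29 - 29) - 21 ≡ 32. → (29, 32)
4P: (29, 32) + (33, 26). λ = (26 - 32)/(33 - 29) ≡ 47/4 mod 53. 4⁻¹ ≡ 40 (mod 53), so λ ≡ 25.
  x = λ² - 29 - 33 = 625 - 62 ≡ 33; y = λ·(29 - 33) - 32 ≡ 27. → (33, 27)
5P: (33, 27) + (33, 26): same x and y₁ ≡ -y₂, so the sum is the point at infinity.
5P = the point at infinity, so the order is 5.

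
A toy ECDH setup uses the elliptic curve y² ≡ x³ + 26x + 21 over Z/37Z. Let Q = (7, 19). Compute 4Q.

Double-and-add on 4 = (100)₂. Start with Q = (7, 19) for the leading 1-bit.
double: tangent at (7, 19): λ = (3·7² + 26)/(2·19) ≡ 25/1. 1⁻¹ ≡ 1 (mod 37), so λ ≡ 25·1 ≡ 25.
  x = λ² - 7 - 7 = 625 - 14 ≡ 19; y = λ·(7 - 19) - 19 ≡ 14. → (19, 14)
double: tangent at (19, 14): λ = (3·19² + 26)/(2·14) ≡ 36/28. 28⁻¹ ≡ 4 (mod 37), so λ ≡ 36·4 ≡ 33.
  x = λ² - 19 - 19 = 1089 - 38 ≡ 15; y = λ·(19 - 15) - 14 ≡ 7. → (15, 7)

(15, 7)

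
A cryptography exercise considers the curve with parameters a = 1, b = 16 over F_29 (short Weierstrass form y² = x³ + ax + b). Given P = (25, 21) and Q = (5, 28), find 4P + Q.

(25, 21)

First 4P:
Repeated addition: build up to 4P.
2P: tangent at (25, 21): λ = (3·25² + 1)/(2·21) ≡ 20/13. 13⁻¹ ≡ 9 (mod 29) since 13·9 = 117 ≡ 1, so λ ≡ 20·9 ≡ 6.
  x = λ² - 25 - 25 = 36 - 50 ≡ 15; y = λ·(25 - 15) - 21 ≡ 10. → (15, 10)
3P: (15, 10) + (25, 21). λ = (21 - 10)/(25 - 15) ≡ 11/10 mod 29. 10⁻¹ ≡ 3 (mod 29) since 10·3 = 30 ≡ 1, so λ ≡ 4.
  x = λ² - 15 - 25 = 16 - 40 ≡ 5; y = λ·(15 - 5) - 10 ≡ 1. → (5, 1)
4P: (5, 1) + (25, 21). λ = (21 - 1)/(25 - 5) ≡ 20/20 mod 29. 20⁻¹ ≡ 16 (mod 29) since 20·16 = 320 ≡ 1, so λ ≡ 1.
  x = λ² - 5 - 25 = 1 - 30 ≡ 0; y = λ·(5 - 0) - 1 ≡ 4. → (0, 4)
4P = (0, 4).
Finally 4P + Q:
(0, 4) + (5, 28). λ = (28 - 4)/(5 - 0) ≡ 24/5 mod 29. 5⁻¹ ≡ 6 (mod 29), so λ ≡ 28.
  x = λ² - 0 - 5 = 784 - 5 ≡ 25; y = λ·(0 - 25) - 4 ≡ 21. → (25, 21)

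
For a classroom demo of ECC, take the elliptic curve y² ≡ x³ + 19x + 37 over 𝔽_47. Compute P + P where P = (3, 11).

tangent at (3, 11): λ = (3·3² + 19)/(2·11) ≡ 46/22. 22⁻¹ ≡ 15 (mod 47) since 22·15 = 330 ≡ 1, so λ ≡ 46·15 ≡ 32.
  x = λ² - 3 - 3 = 1024 - 6 ≡ 31; y = λ·(3 - 31) - 11 ≡ 33. → (31, 33)

(31, 33)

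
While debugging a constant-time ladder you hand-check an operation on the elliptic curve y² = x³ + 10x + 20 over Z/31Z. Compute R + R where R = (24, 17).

tangent at (24, 17): λ = (3·24² + 10)/(2·17) ≡ 2/3. 3⁻¹ ≡ 21 (mod 31), so λ ≡ 2·21 ≡ 11.
  x = λ² - 24 - 24 = 121 - 48 ≡ 11; y = λ·(24 - 11) - 17 ≡ 2. → (11, 2)

(11, 2)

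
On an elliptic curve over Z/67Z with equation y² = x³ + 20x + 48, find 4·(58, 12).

Write P = (58, 12).
Repeated addition: build up to 4P.
2P: tangent at (58, 12): λ = (3·58² + 20)/(2·12) ≡ 62/24. 24⁻¹ ≡ 14 (mod 67) since 24·14 = 336 ≡ 1, so λ ≡ 62·14 ≡ 64.
  x = λ² - 58 - 58 = 4096 - 116 ≡ 27; y = λ·(58 - 27) - 12 ≡ 29. → (27, 29)
3P: (27, 29) + (58, 12). λ = (12 - 29)/(58 - 27) ≡ 50/31 mod 67. 31⁻¹ ≡ 13 (mod 67), so λ ≡ 47.
  x = λ² - 27 - 58 = 2209 - 85 ≡ 47; y = λ·(27 - 47) - 29 ≡ 36. → (47, 36)
4P: (47, 36) + (58, 12). λ = (12 - 36)/(58 - 47) ≡ 43/11 mod 67. 11⁻¹ ≡ 61 (mod 67) since 11·61 = 671 ≡ 1, so λ ≡ 10.
  x = λ² - 47 - 58 = 100 - 105 ≡ 62; y = λ·(47 - 62) - 36 ≡ 15. → (62, 15)

(62, 15)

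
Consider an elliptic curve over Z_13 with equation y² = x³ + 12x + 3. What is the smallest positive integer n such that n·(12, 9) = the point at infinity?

8

2P: tangent at (12, 9): λ = (3·12² + 12)/(2·9) ≡ 2/5. 5⁻¹ ≡ 8 (mod 13), so λ ≡ 2·8 ≡ 3.
  x = λ² - 12 - 12 = 9 - 24 ≡ 11; y = λ·(12 - 11) - 9 ≡ 7. → (11, 7)
3P: (11, 7) + (12, 9). λ = (9 - 7)/(12 - 11) ≡ 2/1 mod 13. 1⁻¹ ≡ 1 (mod 13), so λ ≡ 2.
  x = λ² - 11 - 12 = 4 - 23 ≡ 7; y = λ·(11 - 7) - 7 ≡ 1. → (7, 1)
4P: (7, 1) + (12, 9). λ = (9 - 1)/(12 - 7) ≡ 8/5 mod 13. 5⁻¹ ≡ 8 (mod 13), so λ ≡ 12.
  x = λ² - 7 - 12 = 144 - 19 ≡ 8; y = λ·(7 - 8) - 1 ≡ 0. → (8, 0)
5P: (8, 0) + (12, 9). λ = (9 - 0)/(12 - 8) ≡ 9/4 mod 13. 4⁻¹ ≡ 10 (mod 13), so λ ≡ 12.
  x = λ² - 8 - 12 = 144 - 20 ≡ 7; y = λ·(8 - 7) - 0 ≡ 12. → (7, 12)
6P: (7, 12) + (12, 9). λ = (9 - 12)/(12 - 7) ≡ 10/5 mod 13. 5⁻¹ ≡ 8 (mod 13) since 5·8 = 40 ≡ 1, so λ ≡ 2.
  x = λ² - 7 - 12 = 4 - 19 ≡ 11; y = λ·(7 - 11) - 12 ≡ 6. → (11, 6)
7P: (11, 6) + (12, 9). λ = (9 - 6)/(12 - 11) ≡ 3/1 mod 13. 1⁻¹ ≡ 1 (mod 13), so λ ≡ 3.
  x = λ² - 11 - 12 = 9 - 23 ≡ 12; y = λ·(11 - 12) - 6 ≡ 4. → (12, 4)
8P: (12, 4) + (12, 9): same x and y₁ ≡ -y₂, so the sum is the point at infinity.
8P = the point at infinity, so the order is 8.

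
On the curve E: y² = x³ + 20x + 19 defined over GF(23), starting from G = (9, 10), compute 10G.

Double-and-add on 10 = (1010)₂. Start with G = (9, 10) for the leading 1-bit.
double: tangent at (9, 10): λ = (3·9² + 20)/(2·10) ≡ 10/20. 20⁻¹ ≡ 15 (mod 23), so λ ≡ 10·15 ≡ 12.
  x = λ² - 9 - 9 = 144 - 18 ≡ 11; y = λ·(9 - 11) - 10 ≡ 12. → (11, 12)
double: tangent at (11, 12): λ = (3·11² + 20)/(2·12) ≡ 15/1. 1⁻¹ ≡ 1 (mod 23) since 1·1 = 1 ≡ 1, so λ ≡ 15·1 ≡ 15.
  x = λ² - 11 - 11 = 225 - 22 ≡ 19; y = λ·(11 - 19) - 12 ≡ 6. → (19, 6)
add G: (19, 6) + (9, 10). λ = (10 - 6)/(9 - 19) ≡ 4/13 mod 23. 13⁻¹ ≡ 16 (mod 23) since 13·16 = 208 ≡ 1, so λ ≡ 18.
  x = λ² - 19 - 9 = 324 - 28 ≡ 20; y = λ·(19 - 20) - 6 ≡ 22. → (20, 22)
double: tangent at (20, 22): λ = (3·20² + 20)/(2·22) ≡ 1/21. 21⁻¹ ≡ 11 (mod 23), so λ ≡ 1·11 ≡ 11.
  x = λ² - 20 - 20 = 121 - 40 ≡ 12; y = λ·(20 - 12) - 22 ≡ 20. → (12, 20)

(12, 20)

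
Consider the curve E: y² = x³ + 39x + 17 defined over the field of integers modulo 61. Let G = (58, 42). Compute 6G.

Repeated addition: build up to 6G.
2G: tangent at (58, 42): λ = (3·58² + 39)/(2·42) ≡ 5/23. 23⁻¹ ≡ 8 (mod 61) since 23·8 = 184 ≡ 1, so λ ≡ 5·8 ≡ 40.
  x = λ² - 58 - 58 = 1600 - 116 ≡ 20; y = λ·(58 - 20) - 42 ≡ 14. → (20, 14)
3G: (20, 14) + (58, 42). λ = (42 - 14)/(58 - 20) ≡ 28/38 mod 61. 38⁻¹ ≡ 53 (mod 61), so λ ≡ 20.
  x = λ² - 20 - 58 = 400 - 78 ≡ 17; y = λ·(20 - 17) - 14 ≡ 46. → (17, 46)
4G: (17, 46) + (58, 42). λ = (42 - 46)/(58 - 17) ≡ 57/41 mod 61. 41⁻¹ ≡ 3 (mod 61) since 41·3 = 123 ≡ 1, so λ ≡ 49.
  x = λ² - 17 - 58 = 2401 - 75 ≡ 8; y = λ·(17 - 8) - 46 ≡ 29. → (8, 29)
5G: (8, 29) + (58, 42). λ = (42 - 29)/(58 - 8) ≡ 13/50 mod 61. 50⁻¹ ≡ 11 (mod 61) since 50·11 = 550 ≡ 1, so λ ≡ 21.
  x = λ² - 8 - 58 = 441 - 66 ≡ 9; y = λ·(8 - 9) - 29 ≡ 11. → (9, 11)
6G: (9, 11) + (58, 42). λ = (42 - 11)/(58 - 9) ≡ 31/49 mod 61. 49⁻¹ ≡ 5 (mod 61), so λ ≡ 33.
  x = λ² - 9 - 58 = 1089 - 67 ≡ 46; y = λ·(9 - 46) - 11 ≡ 49. → (46, 49)

(46, 49)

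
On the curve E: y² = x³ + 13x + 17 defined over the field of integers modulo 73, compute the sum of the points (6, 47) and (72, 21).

(52, 22)

(6, 47) + (72, 21). λ = (21 - 47)/(72 - 6) ≡ 47/66 mod 73. 66⁻¹ ≡ 52 (mod 73) since 66·52 = 3432 ≡ 1, so λ ≡ 35.
  x = λ² - 6 - 72 = 1225 - 78 ≡ 52; y = λ·(6 - 52) - 47 ≡ 22. → (52, 22)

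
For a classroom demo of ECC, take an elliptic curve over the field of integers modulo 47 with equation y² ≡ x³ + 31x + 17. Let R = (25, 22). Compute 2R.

tangent at (25, 22): λ = (3·25² + 31)/(2·22) ≡ 26/44. 44⁻¹ ≡ 31 (mod 47), so λ ≡ 26·31 ≡ 7.
  x = λ² - 25 - 25 = 49 - 50 ≡ 46; y = λ·(25 - 46) - 22 ≡ 19. → (46, 19)

(46, 19)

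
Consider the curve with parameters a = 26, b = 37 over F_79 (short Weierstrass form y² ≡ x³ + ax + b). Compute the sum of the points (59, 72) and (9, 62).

(59, 72) + (9, 62). λ = (62 - 72)/(9 - 59) ≡ 69/29 mod 79. 29⁻¹ ≡ 30 (mod 79) since 29·30 = 870 ≡ 1, so λ ≡ 16.
  x = λ² - 59 - 9 = 256 - 68 ≡ 30; y = λ·(59 - 30) - 72 ≡ 76. → (30, 76)

(30, 76)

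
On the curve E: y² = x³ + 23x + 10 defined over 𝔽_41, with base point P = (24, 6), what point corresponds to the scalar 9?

(15, 9)

Double-and-add on 9 = (1001)₂. Start with P = (24, 6) for the leading 1-bit.
double: tangent at (24, 6): λ = (3·24² + 23)/(2·6) ≡ 29/12. 12⁻¹ ≡ 24 (mod 41), so λ ≡ 29·24 ≡ 40.
  x = λ² - 24 - 24 = 1600 - 48 ≡ 35; y = λ·(24 - 35) - 6 ≡ 5. → (35, 5)
double: tangent at (35, 5): λ = (3·35² + 23)/(2·5) ≡ 8/10. 10⁻¹ ≡ 37 (mod 41), so λ ≡ 8·37 ≡ 9.
  x = λ² - 35 - 35 = 81 - 70 ≡ 11; y = λ·(35 - 11) - 5 ≡ 6. → (11, 6)
double: tangent at (11, 6): λ = (3·11² + 23)/(2·6) ≡ 17/12. 12⁻¹ ≡ 24 (mod 41), so λ ≡ 17·24 ≡ 39.
  x = λ² - 11 - 11 = 1521 - 22 ≡ 23; y = λ·(11 - 23) - 6 ≡ 18. → (23, 18)
add P: (23, 18) + (24, 6). λ = (6 - 18)/(24 - 23) ≡ 29/1 mod 41. 1⁻¹ ≡ 1 (mod 41) since 1·1 = 1 ≡ 1, so λ ≡ 29.
  x = λ² - 23 - 24 = 841 - 47 ≡ 15; y = λ·(23 - 15) - 18 ≡ 9. → (15, 9)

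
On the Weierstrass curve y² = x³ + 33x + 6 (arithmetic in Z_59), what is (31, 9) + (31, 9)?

(45, 24)

tangent at (31, 9): λ = (3·31² + 33)/(2·9) ≡ 25/18. 18⁻¹ ≡ 23 (mod 59), so λ ≡ 25·23 ≡ 44.
  x = λ² - 31 - 31 = 1936 - 62 ≡ 45; y = λ·(31 - 45) - 9 ≡ 24. → (45, 24)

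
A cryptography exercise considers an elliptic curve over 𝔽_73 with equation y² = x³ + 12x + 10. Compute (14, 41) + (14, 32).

The two points share x = 14 and their y-coordinates satisfy 41 + 32 ≡ 0 (mod 73), so they are inverses. Their sum is the point at infinity.

O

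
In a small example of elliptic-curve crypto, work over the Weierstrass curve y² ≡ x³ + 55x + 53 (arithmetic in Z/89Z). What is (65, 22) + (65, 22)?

tangent at (65, 22): λ = (3·65² + 55)/(2·22) ≡ 3/44. 44⁻¹ ≡ 87 (mod 89) since 44·87 = 3828 ≡ 1, so λ ≡ 3·87 ≡ 83.
  x = λ² - 65 - 65 = 6889 - 130 ≡ 84; y = λ·(65 - 84) - 22 ≡ 3. → (84, 3)

(84, 3)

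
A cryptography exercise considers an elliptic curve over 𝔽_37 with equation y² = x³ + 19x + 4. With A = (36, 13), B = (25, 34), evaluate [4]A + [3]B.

(23, 18)

First 4A:
Double-and-add on 4 = (100)₂. Start with A = (36, 13) for the leading 1-bit.
double: tangent at (36, 13): λ = (3·36² + 19)/(2·13) ≡ 22/26. 26⁻¹ ≡ 10 (mod 37), so λ ≡ 22·10 ≡ 35.
  x = λ² - 36 - 36 = 1225 - 72 ≡ 6; y = λ·(36 - 6) - 13 ≡ 1. → (6, 1)
double: tangent at (6, 1): λ = (3·6² + 19)/(2·1) ≡ 16/2. 2⁻¹ ≡ 19 (mod 37), so λ ≡ 16·19 ≡ 8.
  x = λ² - 6 - 6 = 64 - 12 ≡ 15; y = λ·(6 - 15) - 1 ≡ 1. → (15, 1)
4A = (15, 1).
Next 3B:
Repeated addition: build up to 3B.
2B: tangent at (25, 34): λ = (3·25² + 19)/(2·34) ≡ 7/31. 31⁻¹ ≡ 6 (mod 37), so λ ≡ 7·6 ≡ 5.
  x = λ² - 25 - 25 = 25 - 50 ≡ 12; y = λ·(25 - 12) - 34 ≡ 31. → (12, 31)
3B: (12, 31) + (25, 34). λ = (34 - 31)/(25 - 12) ≡ 3/13 mod 37. 13⁻¹ ≡ 20 (mod 37), so λ ≡ 23.
  x = λ² - 12 - 25 = 529 - 37 ≡ 11; y = λ·(12 - 11) - 31 ≡ 29. → (11, 29)
3B = (11, 29).
Finally 4A + 3B:
(15, 1) + (11, 29). λ = (29 - 1)/(11 - 15) ≡ 28/33 mod 37. 33⁻¹ ≡ 9 (mod 37) since 33·9 = 297 ≡ 1, so λ ≡ 30.
  x = λ² - 15 - 11 = 900 - 26 ≡ 23; y = λ·(15 - 23) - 1 ≡ 18. → (23, 18)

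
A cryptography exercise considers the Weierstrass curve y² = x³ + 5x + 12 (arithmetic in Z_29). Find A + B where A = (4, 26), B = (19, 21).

(19, 8)

(4, 26) + (19, 21). λ = (21 - 26)/(19 - 4) ≡ 24/15 mod 29. 15⁻¹ ≡ 2 (mod 29) since 15·2 = 30 ≡ 1, so λ ≡ 19.
  x = λ² - 4 - 19 = 361 - 23 ≡ 19; y = λ·(4 - 19) - 26 ≡ 8. → (19, 8)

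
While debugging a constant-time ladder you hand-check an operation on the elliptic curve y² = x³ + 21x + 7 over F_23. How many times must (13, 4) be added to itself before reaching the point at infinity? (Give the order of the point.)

2P: tangent at (13, 4): λ = (3·13² + 21)/(2·4) ≡ 22/8. 8⁻¹ ≡ 3 (mod 23) since 8·3 = 24 ≡ 1, so λ ≡ 22·3 ≡ 20.
  x = λ² - 13 - 13 = 400 - 26 ≡ 6; y = λ·(13 - 6) - 4 ≡ 21. → (6, 21)
3P: (6, 21) + (13, 4). λ = (4 - 21)/(13 - 6) ≡ 6/7 mod 23. 7⁻¹ ≡ 10 (mod 23) since 7·10 = 70 ≡ 1, so λ ≡ 14.
  x = λ² - 6 - 13 = 196 - 19 ≡ 16; y = λ·(6 - 16) - 21 ≡ 0. → (16, 0)
4P: (16, 0) + (13, 4). λ = (4 - 0)/(13 - 16) ≡ 4/20 mod 23. 20⁻¹ ≡ 15 (mod 23) since 20·15 = 300 ≡ 1, so λ ≡ 14.
  x = λ² - 16 - 13 = 196 - 29 ≡ 6; y = λ·(16 - 6) - 0 ≡ 2. → (6, 2)
5P: (6, 2) + (13, 4). λ = (4 - 2)/(13 - 6) ≡ 2/7 mod 23. 7⁻¹ ≡ 10 (mod 23), so λ ≡ 20.
  x = λ² - 6 - 13 = 400 - 19 ≡ 13; y = λ·(6 - 13) - 2 ≡ 19. → (13, 19)
6P: (13, 19) + (13, 4): same x and y₁ ≡ -y₂, so the sum is the point at infinity.
6P = the point at infinity, so the order is 6.

6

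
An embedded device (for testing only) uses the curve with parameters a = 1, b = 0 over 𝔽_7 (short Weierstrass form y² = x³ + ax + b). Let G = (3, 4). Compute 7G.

Repeated addition: build up to 7G.
2G: tangent at (3, 4): λ = (3·3² + 1)/(2·4) ≡ 0/1. 1⁻¹ ≡ 1 (mod 7), so λ ≡ 0·1 ≡ 0.
  x = λ² - 3 - 3 = 0 - 6 ≡ 1; y = λ·(3 - 1) - 4 ≡ 3. → (1, 3)
3G: (1, 3) + (3, 4). λ = (4 - 3)/(3 - 1) ≡ 1/2 mod 7. 2⁻¹ ≡ 4 (mod 7) since 2·4 = 8 ≡ 1, so λ ≡ 4.
  x = λ² - 1 - 3 = 16 - 4 ≡ 5; y = λ·(1 - 5) - 3 ≡ 2. → (5, 2)
4G: (5, 2) + (3, 4). λ = (4 - 2)/(3 - 5) ≡ 2/5 mod 7. 5⁻¹ ≡ 3 (mod 7), so λ ≡ 6.
  x = λ² - 5 - 3 = 36 - 8 ≡ 0; y = λ·(5 - 0) - 2 ≡ 0. → (0, 0)
5G: (0, 0) + (3, 4). λ = (4 - 0)/(3 - 0) ≡ 4/3 mod 7. 3⁻¹ ≡ 5 (mod 7), so λ ≡ 6.
  x = λ² - 0 - 3 = 36 - 3 ≡ 5; y = λ·(0 - 5) - 0 ≡ 5. → (5, 5)
6G: (5, 5) + (3, 4). λ = (4 - 5)/(3 - 5) ≡ 6/5 mod 7. 5⁻¹ ≡ 3 (mod 7), so λ ≡ 4.
  x = λ² - 5 - 3 = 16 - 8 ≡ 1; y = λ·(5 - 1) - 5 ≡ 4. → (1, 4)
7G: (1, 4) + (3, 4). λ = (4 - 4)/(3 - 1) ≡ 0/2 mod 7. 2⁻¹ ≡ 4 (mod 7) since 2·4 = 8 ≡ 1, so λ ≡ 0.
  x = λ² - 1 - 3 = 0 - 4 ≡ 3; y = λ·(1 - 3) - 4 ≡ 3. → (3, 3)

(3, 3)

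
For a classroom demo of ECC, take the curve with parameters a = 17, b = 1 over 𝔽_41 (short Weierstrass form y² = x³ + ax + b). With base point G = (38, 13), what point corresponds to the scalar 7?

(21, 5)

Repeated addition: build up to 7G.
2G: tangent at (38, 13): λ = (3·38² + 17)/(2·13) ≡ 3/26. 26⁻¹ ≡ 30 (mod 41), so λ ≡ 3·30 ≡ 8.
  x = λ² - 38 - 38 = 64 - 76 ≡ 29; y = λ·(38 - 29) - 13 ≡ 18. → (29, 18)
3G: (29, 18) + (38, 13). λ = (13 - 18)/(38 - 29) ≡ 36/9 mod 41. 9⁻¹ ≡ 32 (mod 41) since 9·32 = 288 ≡ 1, so λ ≡ 4.
  x = λ² - 29 - 38 = 16 - 67 ≡ 31; y = λ·(29 - 31) - 18 ≡ 15. → (31, 15)
4G: (31, 15) + (38, 13). λ = (13 - 15)/(38 - 31) ≡ 39/7 mod 41. 7⁻¹ ≡ 6 (mod 41), so λ ≡ 29.
  x = λ² - 31 - 38 = 841 - 69 ≡ 34; y = λ·(31 - 34) - 15 ≡ 21. → (34, 21)
5G: (34, 21) + (38, 13). λ = (13 - 21)/(38 - 34) ≡ 33/4 mod 41. 4⁻¹ ≡ 31 (mod 41), so λ ≡ 39.
  x = λ² - 34 - 38 = 1521 - 72 ≡ 14; y = λ·(34 - 14) - 21 ≡ 21. → (14, 21)
6G: (14, 21) + (38, 13). λ = (13 - 21)/(38 - 14) ≡ 33/24 mod 41. 24⁻¹ ≡ 12 (mod 41) since 24·12 = 288 ≡ 1, so λ ≡ 27.
  x = λ² - 14 - 38 = 729 - 52 ≡ 21; y = λ·(14 - 21) - 21 ≡ 36. → (21, 36)
7G: (21, 36) + (38, 13). λ = (13 - 36)/(38 - 21) ≡ 18/17 mod 41. 17⁻¹ ≡ 29 (mod 41) since 17·29 = 493 ≡ 1, so λ ≡ 30.
  x = λ² - 21 - 38 = 900 - 59 ≡ 21; y = λ·(21 - 21) - 36 ≡ 5. → (21, 5)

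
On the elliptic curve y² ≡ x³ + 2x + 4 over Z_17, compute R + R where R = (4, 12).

(0, 2)

tangent at (4, 12): λ = (3·4² + 2)/(2·12) ≡ 16/7. 7⁻¹ ≡ 5 (mod 17), so λ ≡ 16·5 ≡ 12.
  x = λ² - 4 - 4 = 144 - 8 ≡ 0; y = λ·(4 - 0) - 12 ≡ 2. → (0, 2)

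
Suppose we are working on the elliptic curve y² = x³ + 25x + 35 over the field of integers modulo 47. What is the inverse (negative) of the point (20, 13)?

-(20, 13) = (20, -13 mod 47) = (20, 34).

(20, 34)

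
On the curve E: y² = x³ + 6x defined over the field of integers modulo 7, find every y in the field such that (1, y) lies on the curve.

x³ + 6x + 0 = 7 ≡ 0 (mod 7).
Only y = 0 satisfies y² ≡ 0.

0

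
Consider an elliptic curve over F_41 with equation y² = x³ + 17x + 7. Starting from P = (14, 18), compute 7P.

Repeated addition: build up to 7P.
2P: tangent at (14, 18): λ = (3·14² + 17)/(2·18) ≡ 31/36. 36⁻¹ ≡ 8 (mod 41) since 36·8 = 288 ≡ 1, so λ ≡ 31·8 ≡ 2.
  x = λ² - 14 - 14 = 4 - 28 ≡ 17; y = λ·(14 - 17) - 18 ≡ 17. → (17, 17)
3P: (17, 17) + (14, 18). λ = (18 - 17)/(14 - 17) ≡ 1/38 mod 41. 38⁻¹ ≡ 27 (mod 41), so λ ≡ 27.
  x = λ² - 17 - 14 = 729 - 31 ≡ 1; y = λ·(17 - 1) - 17 ≡ 5. → (1, 5)
4P: (1, 5) + (14, 18). λ = (18 - 5)/(14 - 1) ≡ 13/13 mod 41. 13⁻¹ ≡ 19 (mod 41), so λ ≡ 1.
  x = λ² - 1 - 14 = 1 - 15 ≡ 27; y = λ·(1 - 27) - 5 ≡ 10. → (27, 10)
5P: (27, 10) + (14, 18). λ = (18 - 10)/(14 - 27) ≡ 8/28 mod 41. 28⁻¹ ≡ 22 (mod 41), so λ ≡ 12.
  x = λ² - 27 - 14 = 144 - 41 ≡ 21; y = λ·(27 - 21) - 10 ≡ 21. → (21, 21)
6P: (21, 21) + (14, 18). λ = (18 - 21)/(14 - 21) ≡ 38/34 mod 41. 34⁻¹ ≡ 35 (mod 41) since 34·35 = 1190 ≡ 1, so λ ≡ 18.
  x = λ² - 21 - 14 = 324 - 35 ≡ 2; y = λ·(21 - 2) - 21 ≡ 34. → (2, 34)
7P: (2, 34) + (14, 18). λ = (18 - 34)/(14 - 2) ≡ 25/12 mod 41. 12⁻¹ ≡ 24 (mod 41), so λ ≡ 26.
  x = λ² - 2 - 14 = 676 - 16 ≡ 4; y = λ·(2 - 4) - 34 ≡ 37. → (4, 37)

(4, 37)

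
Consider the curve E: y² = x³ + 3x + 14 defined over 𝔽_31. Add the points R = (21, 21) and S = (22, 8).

(2, 11)

(21, 21) + (22, 8). λ = (8 - 21)/(22 - 21) ≡ 18/1 mod 31. 1⁻¹ ≡ 1 (mod 31) since 1·1 = 1 ≡ 1, so λ ≡ 18.
  x = λ² - 21 - 22 = 324 - 43 ≡ 2; y = λ·(21 - 2) - 21 ≡ 11. → (2, 11)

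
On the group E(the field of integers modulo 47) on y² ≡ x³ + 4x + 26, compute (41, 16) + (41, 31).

O

The two points share x = 41 and their y-coordinates satisfy 16 + 31 ≡ 0 (mod 47), so they are inverses. Their sum is 𝒪.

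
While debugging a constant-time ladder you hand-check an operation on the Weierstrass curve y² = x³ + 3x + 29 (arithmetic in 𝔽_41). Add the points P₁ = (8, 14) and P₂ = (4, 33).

(8, 27)

(8, 14) + (4, 33). λ = (33 - 14)/(4 - 8) ≡ 19/37 mod 41. 37⁻¹ ≡ 10 (mod 41), so λ ≡ 26.
  x = λ² - 8 - 4 = 676 - 12 ≡ 8; y = λ·(8 - 8) - 14 ≡ 27. → (8, 27)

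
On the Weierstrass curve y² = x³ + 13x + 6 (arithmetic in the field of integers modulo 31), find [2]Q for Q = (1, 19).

tangent at (1, 19): λ = (3·1² + 13)/(2·19) ≡ 16/7. 7⁻¹ ≡ 9 (mod 31), so λ ≡ 16·9 ≡ 20.
  x = λ² - 1 - 1 = 400 - 2 ≡ 26; y = λ·(1 - 26) - 19 ≡ 8. → (26, 8)

(26, 8)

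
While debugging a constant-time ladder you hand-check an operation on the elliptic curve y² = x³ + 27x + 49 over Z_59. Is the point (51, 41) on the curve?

y² = 41² ≡ 29; x³ + 27x + 49 = 134077 ≡ 29 (mod 59). 29 = 29.

yes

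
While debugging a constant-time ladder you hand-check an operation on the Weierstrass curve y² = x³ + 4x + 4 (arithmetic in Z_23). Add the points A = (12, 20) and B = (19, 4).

(16, 22)

(12, 20) + (19, 4). λ = (4 - 20)/(19 - 12) ≡ 7/7 mod 23. 7⁻¹ ≡ 10 (mod 23) since 7·10 = 70 ≡ 1, so λ ≡ 1.
  x = λ² - 12 - 19 = 1 - 31 ≡ 16; y = λ·(12 - 16) - 20 ≡ 22. → (16, 22)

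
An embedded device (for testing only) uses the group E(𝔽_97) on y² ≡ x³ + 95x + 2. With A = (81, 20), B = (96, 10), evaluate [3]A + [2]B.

(74, 43)

First 3A:
Repeated addition: build up to 3A.
2A: tangent at (81, 20): λ = (3·81² + 95)/(2·20) ≡ 87/40. 40⁻¹ ≡ 17 (mod 97) since 40·17 = 680 ≡ 1, so λ ≡ 87·17 ≡ 24.
  x = λ² - 81 - 81 = 576 - 162 ≡ 26; y = λ·(81 - 26) - 20 ≡ 39. → (26, 39)
3A: (26, 39) + (81, 20). λ = (20 - 39)/(81 - 26) ≡ 78/55 mod 97. 55⁻¹ ≡ 30 (mod 97), so λ ≡ 12.
  x = λ² - 26 - 81 = 144 - 107 ≡ 37; y = λ·(26 - 37) - 39 ≡ 23. → (37, 23)
3A = (37, 23).
Next 2B:
Repeated addition: build up to 2B.
2B: tangent at (96, 10): λ = (3·96² + 95)/(2·10) ≡ 1/20. 20⁻¹ ≡ 34 (mod 97) since 20·34 = 680 ≡ 1, so λ ≡ 1·34 ≡ 34.
  x = λ² - 96 - 96 = 1156 - 192 ≡ 91; y = λ·(96 - 91) - 10 ≡ 63. → (91, 63)
2B = (91, 63).
Finally 3A + 2B:
(37, 23) + (91, 63). λ = (63 - 23)/(91 - 37) ≡ 40/54 mod 97. 54⁻¹ ≡ 9 (mod 97), so λ ≡ 69.
  x = λ² - 37 - 91 = 4761 - 128 ≡ 74; y = λ·(37 - 74) - 23 ≡ 43. → (74, 43)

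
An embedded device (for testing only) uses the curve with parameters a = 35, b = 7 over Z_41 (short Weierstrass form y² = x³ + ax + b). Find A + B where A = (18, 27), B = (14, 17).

(5, 26)

(18, 27) + (14, 17). λ = (17 - 27)/(14 - 18) ≡ 31/37 mod 41. 37⁻¹ ≡ 10 (mod 41) since 37·10 = 370 ≡ 1, so λ ≡ 23.
  x = λ² - 18 - 14 = 529 - 32 ≡ 5; y = λ·(18 - 5) - 27 ≡ 26. → (5, 26)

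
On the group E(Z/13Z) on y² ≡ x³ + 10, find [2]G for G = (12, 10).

tangent at (12, 10): λ = (3·12² + 0)/(2·10) ≡ 3/7. 7⁻¹ ≡ 2 (mod 13) since 7·2 = 14 ≡ 1, so λ ≡ 3·2 ≡ 6.
  x = λ² - 12 - 12 = 36 - 24 ≡ 12; y = λ·(12 - 12) - 10 ≡ 3. → (12, 3)

(12, 3)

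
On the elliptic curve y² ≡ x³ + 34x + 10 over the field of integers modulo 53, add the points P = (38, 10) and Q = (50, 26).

(8, 30)

(38, 10) + (50, 26). λ = (26 - 10)/(50 - 38) ≡ 16/12 mod 53. 12⁻¹ ≡ 31 (mod 53), so λ ≡ 19.
  x = λ² - 38 - 50 = 361 - 88 ≡ 8; y = λ·(38 - 8) - 10 ≡ 30. → (8, 30)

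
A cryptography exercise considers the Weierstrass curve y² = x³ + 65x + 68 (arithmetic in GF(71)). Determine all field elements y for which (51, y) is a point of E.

none

x³ + 65x + 68 = 136034 ≡ 69 (mod 71).
69 is a non-residue mod 71; no y exists.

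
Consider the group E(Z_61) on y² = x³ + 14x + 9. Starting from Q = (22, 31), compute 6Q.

(28, 24)

Repeated addition: build up to 6Q.
2Q: tangent at (22, 31): λ = (3·22² + 14)/(2·31) ≡ 2/1. 1⁻¹ ≡ 1 (mod 61) since 1·1 = 1 ≡ 1, so λ ≡ 2·1 ≡ 2.
  x = λ² - 22 - 22 = 4 - 44 ≡ 21; y = λ·(22 - 21) - 31 ≡ 32. → (21, 32)
3Q: (21, 32) + (22, 31). λ = (31 - 32)/(22 - 21) ≡ 60/1 mod 61. 1⁻¹ ≡ 1 (mod 61), so λ ≡ 60.
  x = λ² - 21 - 22 = 3600 - 43 ≡ 19; y = λ·(21 - 19) - 32 ≡ 27. → (19, 27)
4Q: (19, 27) + (22, 31). λ = (31 - 27)/(22 - 19) ≡ 4/3 mod 61. 3⁻¹ ≡ 41 (mod 61) since 3·41 = 123 ≡ 1, so λ ≡ 42.
  x = λ² - 19 - 22 = 1764 - 41 ≡ 15; y = λ·(19 - 15) - 27 ≡ 19. → (15, 19)
5Q: (15, 19) + (22, 31). λ = (31 - 19)/(22 - 15) ≡ 12/7 mod 61. 7⁻¹ ≡ 35 (mod 61), so λ ≡ 54.
  x = λ² - 15 - 22 = 2916 - 37 ≡ 12; y = λ·(15 - 12) - 19 ≡ 21. → (12, 21)
6Q: (12, 21) + (22, 31). λ = (31 - 21)/(22 - 12) ≡ 10/10 mod 61. 10⁻¹ ≡ 55 (mod 61) since 10·55 = 550 ≡ 1, so λ ≡ 1.
  x = λ² - 12 - 22 = 1 - 34 ≡ 28; y = λ·(12 - 28) - 21 ≡ 24. → (28, 24)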